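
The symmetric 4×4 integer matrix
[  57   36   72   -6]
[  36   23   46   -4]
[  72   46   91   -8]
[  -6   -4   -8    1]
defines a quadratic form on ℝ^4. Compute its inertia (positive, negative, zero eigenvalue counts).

step 0: pivot 57 → sign +
step 1: pivot 5/19 → sign +
step 2: pivot -1 → sign −
step 3: pivot 1/5 → sign +
signature = (3, 1, 0)

Answer: (3, 1, 0)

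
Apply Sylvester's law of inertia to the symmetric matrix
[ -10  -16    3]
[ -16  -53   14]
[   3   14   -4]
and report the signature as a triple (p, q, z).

Answer: (0, 3, 0)

Derivation:
step 0: pivot -10 → sign −
step 1: pivot -137/5 → sign −
step 2: pivot -3/274 → sign −
signature = (0, 3, 0)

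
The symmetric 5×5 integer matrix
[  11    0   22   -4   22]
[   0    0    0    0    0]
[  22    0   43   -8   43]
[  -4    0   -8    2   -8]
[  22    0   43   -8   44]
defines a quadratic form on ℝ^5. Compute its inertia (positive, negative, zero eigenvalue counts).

step 0: pivot 11 → sign +
step 1: pivot -1 → sign −
step 2: pivot 6/11 → sign +
step 3: pivot 1 → sign +
step 4: row/col 4 already zero → sign 0
signature = (3, 1, 1)

Answer: (3, 1, 1)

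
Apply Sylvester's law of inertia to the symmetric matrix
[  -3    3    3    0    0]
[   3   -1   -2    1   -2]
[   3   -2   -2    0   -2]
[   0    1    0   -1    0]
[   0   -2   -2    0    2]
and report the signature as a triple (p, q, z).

Answer: (2, 3, 0)

Derivation:
step 0: pivot -3 → sign −
step 1: pivot 2 → sign +
step 2: pivot 1/2 → sign +
step 3: pivot -2 → sign −
step 4: pivot -2 → sign −
signature = (2, 3, 0)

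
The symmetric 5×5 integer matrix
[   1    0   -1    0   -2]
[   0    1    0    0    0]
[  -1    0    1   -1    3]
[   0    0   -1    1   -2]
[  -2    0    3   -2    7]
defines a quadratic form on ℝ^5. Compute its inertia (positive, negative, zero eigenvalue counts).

Answer: (3, 1, 1)

Derivation:
step 0: pivot 1 → sign +
step 1: pivot 1 → sign +
step 2: pivot 1 → sign +
step 3: pivot -1 → sign −
step 4: row/col 4 already zero → sign 0
signature = (3, 1, 1)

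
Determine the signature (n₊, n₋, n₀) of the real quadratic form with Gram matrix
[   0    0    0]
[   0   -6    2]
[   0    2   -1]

Answer: (0, 2, 1)

Derivation:
step 0: pivot -6 → sign −
step 1: pivot -1/3 → sign −
step 2: row/col 2 already zero → sign 0
signature = (0, 2, 1)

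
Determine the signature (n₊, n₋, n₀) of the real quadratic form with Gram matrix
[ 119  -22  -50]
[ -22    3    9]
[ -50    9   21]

Answer: (2, 1, 0)

Derivation:
step 0: pivot 119 → sign +
step 1: pivot -127/119 → sign −
step 2: pivot 6/127 → sign +
signature = (2, 1, 0)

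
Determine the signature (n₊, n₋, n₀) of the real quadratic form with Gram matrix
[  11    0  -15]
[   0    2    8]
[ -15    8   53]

Answer: (3, 0, 0)

Derivation:
step 0: pivot 11 → sign +
step 1: pivot 2 → sign +
step 2: pivot 6/11 → sign +
signature = (3, 0, 0)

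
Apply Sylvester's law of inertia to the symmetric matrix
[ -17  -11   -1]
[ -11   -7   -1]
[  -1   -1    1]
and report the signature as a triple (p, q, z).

step 0: pivot -17 → sign −
step 1: pivot 2/17 → sign +
step 2: row/col 2 already zero → sign 0
signature = (1, 1, 1)

Answer: (1, 1, 1)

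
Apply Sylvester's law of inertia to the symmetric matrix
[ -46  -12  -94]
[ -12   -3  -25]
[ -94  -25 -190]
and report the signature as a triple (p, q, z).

Answer: (2, 1, 0)

Derivation:
step 0: pivot -46 → sign −
step 1: pivot 3/23 → sign +
step 2: pivot 1/3 → sign +
signature = (2, 1, 0)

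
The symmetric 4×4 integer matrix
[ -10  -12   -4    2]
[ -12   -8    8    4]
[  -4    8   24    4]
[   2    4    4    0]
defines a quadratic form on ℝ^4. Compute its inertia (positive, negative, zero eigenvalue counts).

Answer: (1, 1, 2)

Derivation:
step 0: pivot -10 → sign −
step 1: pivot 32/5 → sign +
step 2: row/col 2 already zero → sign 0
step 3: row/col 3 already zero → sign 0
signature = (1, 1, 2)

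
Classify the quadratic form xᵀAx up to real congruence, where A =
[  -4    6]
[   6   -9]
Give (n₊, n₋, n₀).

Answer: (0, 1, 1)

Derivation:
step 0: pivot -4 → sign −
step 1: row/col 1 already zero → sign 0
signature = (0, 1, 1)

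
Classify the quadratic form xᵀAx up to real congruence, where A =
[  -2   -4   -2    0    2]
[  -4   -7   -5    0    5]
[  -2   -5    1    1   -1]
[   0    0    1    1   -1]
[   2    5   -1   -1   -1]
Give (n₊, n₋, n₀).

Answer: (3, 2, 0)

Derivation:
step 0: pivot -2 → sign −
step 1: pivot 1 → sign +
step 2: pivot 2 → sign +
step 3: pivot 1/2 → sign +
step 4: pivot -2 → sign −
signature = (3, 2, 0)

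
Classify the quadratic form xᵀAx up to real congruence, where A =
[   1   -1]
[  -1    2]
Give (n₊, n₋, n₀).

step 0: pivot 1 → sign +
step 1: pivot 1 → sign +
signature = (2, 0, 0)

Answer: (2, 0, 0)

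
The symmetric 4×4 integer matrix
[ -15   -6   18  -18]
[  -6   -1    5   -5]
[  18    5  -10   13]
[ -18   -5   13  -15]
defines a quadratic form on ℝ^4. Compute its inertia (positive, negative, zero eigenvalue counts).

Answer: (2, 2, 0)

Derivation:
step 0: pivot -15 → sign −
step 1: pivot 7/5 → sign +
step 2: pivot 57/7 → sign +
step 3: pivot -2/19 → sign −
signature = (2, 2, 0)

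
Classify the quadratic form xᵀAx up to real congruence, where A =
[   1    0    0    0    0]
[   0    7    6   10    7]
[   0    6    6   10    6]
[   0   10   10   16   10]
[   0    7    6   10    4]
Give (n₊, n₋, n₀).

step 0: pivot 1 → sign +
step 1: pivot 7 → sign +
step 2: pivot 6/7 → sign +
step 3: pivot -2/3 → sign −
step 4: pivot -3 → sign −
signature = (3, 2, 0)

Answer: (3, 2, 0)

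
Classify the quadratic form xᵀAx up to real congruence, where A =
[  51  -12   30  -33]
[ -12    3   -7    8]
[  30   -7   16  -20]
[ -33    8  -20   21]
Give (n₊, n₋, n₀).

Answer: (2, 2, 0)

Derivation:
step 0: pivot 51 → sign +
step 1: pivot 3/17 → sign +
step 2: pivot -5/3 → sign −
step 3: pivot -2/5 → sign −
signature = (2, 2, 0)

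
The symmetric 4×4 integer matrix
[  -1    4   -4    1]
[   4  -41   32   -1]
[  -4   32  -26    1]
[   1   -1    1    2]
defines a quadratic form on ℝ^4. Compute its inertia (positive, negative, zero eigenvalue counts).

Answer: (1, 3, 0)

Derivation:
step 0: pivot -1 → sign −
step 1: pivot -25 → sign −
step 2: pivot 6/25 → sign +
step 3: pivot -3/2 → sign −
signature = (1, 3, 0)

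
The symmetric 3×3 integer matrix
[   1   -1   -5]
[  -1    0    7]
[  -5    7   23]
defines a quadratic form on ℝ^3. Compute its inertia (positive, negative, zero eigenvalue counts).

Answer: (2, 1, 0)

Derivation:
step 0: pivot 1 → sign +
step 1: pivot -1 → sign −
step 2: pivot 2 → sign +
signature = (2, 1, 0)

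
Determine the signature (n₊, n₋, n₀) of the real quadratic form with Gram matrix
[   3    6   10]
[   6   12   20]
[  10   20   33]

Answer: (1, 1, 1)

Derivation:
step 0: pivot 3 → sign +
step 1: pivot -1/3 → sign −
step 2: row/col 2 already zero → sign 0
signature = (1, 1, 1)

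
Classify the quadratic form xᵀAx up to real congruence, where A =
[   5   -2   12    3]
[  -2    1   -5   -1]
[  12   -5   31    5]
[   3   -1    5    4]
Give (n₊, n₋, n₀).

Answer: (3, 0, 1)

Derivation:
step 0: pivot 5 → sign +
step 1: pivot 1/5 → sign +
step 2: pivot 2 → sign +
step 3: row/col 3 already zero → sign 0
signature = (3, 0, 1)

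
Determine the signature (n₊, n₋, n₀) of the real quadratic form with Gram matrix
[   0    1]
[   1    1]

step 0: pivot 1 → sign +
step 1: pivot -1 → sign −
signature = (1, 1, 0)

Answer: (1, 1, 0)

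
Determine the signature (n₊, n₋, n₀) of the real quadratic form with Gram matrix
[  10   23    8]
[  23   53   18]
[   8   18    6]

Answer: (2, 1, 0)

Derivation:
step 0: pivot 10 → sign +
step 1: pivot 1/10 → sign +
step 2: pivot -2 → sign −
signature = (2, 1, 0)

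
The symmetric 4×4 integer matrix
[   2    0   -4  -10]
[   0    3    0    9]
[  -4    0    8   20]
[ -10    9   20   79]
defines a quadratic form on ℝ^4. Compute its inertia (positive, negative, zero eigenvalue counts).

step 0: pivot 2 → sign +
step 1: pivot 3 → sign +
step 2: pivot 2 → sign +
step 3: row/col 3 already zero → sign 0
signature = (3, 0, 1)

Answer: (3, 0, 1)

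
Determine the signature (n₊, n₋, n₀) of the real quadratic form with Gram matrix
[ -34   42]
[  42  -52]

step 0: pivot -34 → sign −
step 1: pivot -2/17 → sign −
signature = (0, 2, 0)

Answer: (0, 2, 0)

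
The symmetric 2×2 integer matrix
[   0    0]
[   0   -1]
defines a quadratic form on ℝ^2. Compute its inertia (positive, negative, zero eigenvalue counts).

Answer: (0, 1, 1)

Derivation:
step 0: pivot -1 → sign −
step 1: row/col 1 already zero → sign 0
signature = (0, 1, 1)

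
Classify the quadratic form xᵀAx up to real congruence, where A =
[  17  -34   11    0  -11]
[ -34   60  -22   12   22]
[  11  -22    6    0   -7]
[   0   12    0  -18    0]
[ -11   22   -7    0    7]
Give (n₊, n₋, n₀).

step 0: pivot 17 → sign +
step 1: pivot -8 → sign −
step 2: pivot -19/17 → sign −
step 3: pivot -2/19 → sign −
step 4: row/col 4 already zero → sign 0
signature = (1, 3, 1)

Answer: (1, 3, 1)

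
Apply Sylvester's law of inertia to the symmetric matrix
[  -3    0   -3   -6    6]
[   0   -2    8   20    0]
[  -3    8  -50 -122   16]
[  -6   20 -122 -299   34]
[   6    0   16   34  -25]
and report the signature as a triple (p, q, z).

Answer: (1, 4, 0)

Derivation:
step 0: pivot -3 → sign −
step 1: pivot -2 → sign −
step 2: pivot -15 → sign −
step 3: pivot -3/5 → sign −
step 4: pivot 1/3 → sign +
signature = (1, 4, 0)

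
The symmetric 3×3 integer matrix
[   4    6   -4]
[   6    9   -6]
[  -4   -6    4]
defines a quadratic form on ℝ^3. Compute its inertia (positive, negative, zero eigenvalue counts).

step 0: pivot 4 → sign +
step 1: row/col 1 already zero → sign 0
step 2: row/col 2 already zero → sign 0
signature = (1, 0, 2)

Answer: (1, 0, 2)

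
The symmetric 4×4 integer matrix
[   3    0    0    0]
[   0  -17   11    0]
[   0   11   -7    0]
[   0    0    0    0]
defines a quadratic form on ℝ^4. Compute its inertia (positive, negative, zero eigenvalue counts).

step 0: pivot 3 → sign +
step 1: pivot -17 → sign −
step 2: pivot 2/17 → sign +
step 3: row/col 3 already zero → sign 0
signature = (2, 1, 1)

Answer: (2, 1, 1)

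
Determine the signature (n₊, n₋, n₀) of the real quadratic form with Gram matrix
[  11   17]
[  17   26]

step 0: pivot 11 → sign +
step 1: pivot -3/11 → sign −
signature = (1, 1, 0)

Answer: (1, 1, 0)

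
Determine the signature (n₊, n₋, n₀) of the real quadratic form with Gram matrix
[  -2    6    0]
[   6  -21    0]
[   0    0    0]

Answer: (0, 2, 1)

Derivation:
step 0: pivot -2 → sign −
step 1: pivot -3 → sign −
step 2: row/col 2 already zero → sign 0
signature = (0, 2, 1)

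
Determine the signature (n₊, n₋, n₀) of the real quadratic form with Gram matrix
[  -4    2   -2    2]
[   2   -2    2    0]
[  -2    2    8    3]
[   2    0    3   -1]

step 0: pivot -4 → sign −
step 1: pivot -1 → sign −
step 2: pivot 10 → sign +
step 3: pivot 1/10 → sign +
signature = (2, 2, 0)

Answer: (2, 2, 0)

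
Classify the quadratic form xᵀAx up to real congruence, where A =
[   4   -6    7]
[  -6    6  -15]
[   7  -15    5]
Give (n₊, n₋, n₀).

step 0: pivot 4 → sign +
step 1: pivot -3 → sign −
step 2: pivot -1/2 → sign −
signature = (1, 2, 0)

Answer: (1, 2, 0)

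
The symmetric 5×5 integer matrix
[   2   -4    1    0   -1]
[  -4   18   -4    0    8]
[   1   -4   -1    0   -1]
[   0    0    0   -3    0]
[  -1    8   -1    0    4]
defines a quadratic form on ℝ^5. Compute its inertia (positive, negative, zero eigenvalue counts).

step 0: pivot 2 → sign +
step 1: pivot 10 → sign +
step 2: pivot -19/10 → sign −
step 3: pivot -3 → sign −
step 4: pivot 3/19 → sign +
signature = (3, 2, 0)

Answer: (3, 2, 0)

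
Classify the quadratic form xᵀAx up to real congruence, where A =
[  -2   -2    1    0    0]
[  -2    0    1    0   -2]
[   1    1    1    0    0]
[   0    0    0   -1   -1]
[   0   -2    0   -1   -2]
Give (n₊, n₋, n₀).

step 0: pivot -2 → sign −
step 1: pivot 2 → sign +
step 2: pivot 3/2 → sign +
step 3: pivot -1 → sign −
step 4: pivot -3 → sign −
signature = (2, 3, 0)

Answer: (2, 3, 0)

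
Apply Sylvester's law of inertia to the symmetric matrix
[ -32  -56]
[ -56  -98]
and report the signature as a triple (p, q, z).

Answer: (0, 1, 1)

Derivation:
step 0: pivot -32 → sign −
step 1: row/col 1 already zero → sign 0
signature = (0, 1, 1)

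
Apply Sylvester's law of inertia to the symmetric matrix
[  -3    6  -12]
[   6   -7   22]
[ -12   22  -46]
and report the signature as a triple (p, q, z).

Answer: (2, 1, 0)

Derivation:
step 0: pivot -3 → sign −
step 1: pivot 5 → sign +
step 2: pivot 6/5 → sign +
signature = (2, 1, 0)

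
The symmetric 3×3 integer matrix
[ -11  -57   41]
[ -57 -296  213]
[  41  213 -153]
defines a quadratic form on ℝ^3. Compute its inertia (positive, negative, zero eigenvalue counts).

step 0: pivot -11 → sign −
step 1: pivot -7/11 → sign −
step 2: pivot 2/7 → sign +
signature = (1, 2, 0)

Answer: (1, 2, 0)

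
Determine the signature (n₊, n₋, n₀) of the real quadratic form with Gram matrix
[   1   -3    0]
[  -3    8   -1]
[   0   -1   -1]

step 0: pivot 1 → sign +
step 1: pivot -1 → sign −
step 2: row/col 2 already zero → sign 0
signature = (1, 1, 1)

Answer: (1, 1, 1)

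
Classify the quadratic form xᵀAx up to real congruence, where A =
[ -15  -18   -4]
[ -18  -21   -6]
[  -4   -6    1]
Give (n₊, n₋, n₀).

Answer: (1, 2, 0)

Derivation:
step 0: pivot -15 → sign −
step 1: pivot 3/5 → sign +
step 2: pivot -1/3 → sign −
signature = (1, 2, 0)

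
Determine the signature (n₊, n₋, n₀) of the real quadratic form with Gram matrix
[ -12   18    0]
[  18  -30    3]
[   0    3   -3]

step 0: pivot -12 → sign −
step 1: pivot -3 → sign −
step 2: row/col 2 already zero → sign 0
signature = (0, 2, 1)

Answer: (0, 2, 1)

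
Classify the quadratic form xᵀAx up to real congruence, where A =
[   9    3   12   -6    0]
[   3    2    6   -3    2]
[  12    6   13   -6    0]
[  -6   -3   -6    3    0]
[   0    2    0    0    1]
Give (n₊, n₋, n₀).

step 0: pivot 9 → sign +
step 1: pivot 1 → sign +
step 2: pivot -7 → sign −
step 3: pivot 2/7 → sign +
step 4: pivot -1 → sign −
signature = (3, 2, 0)

Answer: (3, 2, 0)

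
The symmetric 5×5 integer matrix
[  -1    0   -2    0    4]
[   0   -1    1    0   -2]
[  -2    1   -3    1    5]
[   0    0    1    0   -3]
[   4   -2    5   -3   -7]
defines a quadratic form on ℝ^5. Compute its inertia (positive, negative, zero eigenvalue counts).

Answer: (2, 3, 0)

Derivation:
step 0: pivot -1 → sign −
step 1: pivot -1 → sign −
step 2: pivot 2 → sign +
step 3: pivot -1/2 → sign −
step 4: pivot 1 → sign +
signature = (2, 3, 0)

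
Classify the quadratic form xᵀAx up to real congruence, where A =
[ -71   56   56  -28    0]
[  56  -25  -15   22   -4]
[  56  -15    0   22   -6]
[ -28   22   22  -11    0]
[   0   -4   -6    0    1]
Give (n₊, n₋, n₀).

Answer: (3, 2, 0)

Derivation:
step 0: pivot -71 → sign −
step 1: pivot 1361/71 → sign +
step 2: pivot -295/1361 → sign −
step 3: pivot 3/59 → sign +
step 4: pivot 1/5 → sign +
signature = (3, 2, 0)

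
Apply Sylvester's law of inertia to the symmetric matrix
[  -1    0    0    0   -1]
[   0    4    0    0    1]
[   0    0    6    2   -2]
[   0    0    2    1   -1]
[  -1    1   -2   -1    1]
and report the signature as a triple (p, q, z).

step 0: pivot -1 → sign −
step 1: pivot 4 → sign +
step 2: pivot 6 → sign +
step 3: pivot 1/3 → sign +
step 4: pivot 3/4 → sign +
signature = (4, 1, 0)

Answer: (4, 1, 0)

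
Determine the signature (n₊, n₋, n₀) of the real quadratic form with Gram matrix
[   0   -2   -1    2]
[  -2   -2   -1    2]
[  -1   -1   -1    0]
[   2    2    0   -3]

step 0: pivot -2 → sign −
step 1: pivot 2 → sign +
step 2: pivot -1/2 → sign −
step 3: pivot 1 → sign +
signature = (2, 2, 0)

Answer: (2, 2, 0)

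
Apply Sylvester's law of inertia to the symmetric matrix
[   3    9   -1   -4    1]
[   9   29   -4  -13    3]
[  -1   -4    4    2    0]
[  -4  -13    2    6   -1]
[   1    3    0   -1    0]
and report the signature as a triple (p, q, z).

step 0: pivot 3 → sign +
step 1: pivot 2 → sign +
step 2: pivot 19/6 → sign +
step 3: pivot 3/19 → sign +
step 4: pivot -1 → sign −
signature = (4, 1, 0)

Answer: (4, 1, 0)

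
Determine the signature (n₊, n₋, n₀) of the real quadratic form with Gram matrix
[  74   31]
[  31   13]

step 0: pivot 74 → sign +
step 1: pivot 1/74 → sign +
signature = (2, 0, 0)

Answer: (2, 0, 0)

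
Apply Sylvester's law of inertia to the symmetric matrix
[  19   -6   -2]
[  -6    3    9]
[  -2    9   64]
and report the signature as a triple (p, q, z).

step 0: pivot 19 → sign +
step 1: pivot 21/19 → sign +
step 2: pivot 3/7 → sign +
signature = (3, 0, 0)

Answer: (3, 0, 0)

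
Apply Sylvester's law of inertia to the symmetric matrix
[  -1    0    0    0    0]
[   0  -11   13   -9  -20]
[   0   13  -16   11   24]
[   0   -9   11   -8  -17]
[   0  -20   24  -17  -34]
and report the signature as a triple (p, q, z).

Answer: (1, 4, 0)

Derivation:
step 0: pivot -1 → sign −
step 1: pivot -11 → sign −
step 2: pivot -7/11 → sign −
step 3: pivot -3/7 → sign −
step 4: pivot 3 → sign +
signature = (1, 4, 0)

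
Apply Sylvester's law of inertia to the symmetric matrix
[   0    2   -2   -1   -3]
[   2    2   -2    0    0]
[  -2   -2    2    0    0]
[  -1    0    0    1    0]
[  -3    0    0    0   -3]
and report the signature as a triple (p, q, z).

step 0: pivot 2 → sign +
step 1: pivot -2 → sign −
step 2: pivot 3/2 → sign +
step 3: row/col 3 already zero → sign 0
step 4: row/col 4 already zero → sign 0
signature = (2, 1, 2)

Answer: (2, 1, 2)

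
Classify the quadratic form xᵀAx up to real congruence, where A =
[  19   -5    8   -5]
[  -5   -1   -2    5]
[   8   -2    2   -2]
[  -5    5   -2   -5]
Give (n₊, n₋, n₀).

Answer: (1, 3, 0)

Derivation:
step 0: pivot 19 → sign +
step 1: pivot -44/19 → sign −
step 2: pivot -15/11 → sign −
step 3: pivot -2/5 → sign −
signature = (1, 3, 0)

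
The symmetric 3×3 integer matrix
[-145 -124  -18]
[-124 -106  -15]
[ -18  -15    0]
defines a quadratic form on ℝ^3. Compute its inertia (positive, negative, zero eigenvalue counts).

Answer: (1, 2, 0)

Derivation:
step 0: pivot -145 → sign −
step 1: pivot 6/145 → sign +
step 2: pivot -3/2 → sign −
signature = (1, 2, 0)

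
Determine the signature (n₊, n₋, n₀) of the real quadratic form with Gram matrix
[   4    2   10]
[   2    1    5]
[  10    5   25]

Answer: (1, 0, 2)

Derivation:
step 0: pivot 4 → sign +
step 1: row/col 1 already zero → sign 0
step 2: row/col 2 already zero → sign 0
signature = (1, 0, 2)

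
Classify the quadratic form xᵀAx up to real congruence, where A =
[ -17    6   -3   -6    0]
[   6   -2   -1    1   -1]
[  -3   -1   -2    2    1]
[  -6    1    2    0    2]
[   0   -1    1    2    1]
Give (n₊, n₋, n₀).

step 0: pivot -17 → sign −
step 1: pivot 2/17 → sign +
step 2: pivot -75/2 → sign −
step 3: pivot -31/25 → sign −
step 4: pivot -6/31 → sign −
signature = (1, 4, 0)

Answer: (1, 4, 0)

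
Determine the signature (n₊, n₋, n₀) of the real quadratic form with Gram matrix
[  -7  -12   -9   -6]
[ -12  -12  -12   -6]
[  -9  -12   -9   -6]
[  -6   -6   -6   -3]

Answer: (2, 1, 1)

Derivation:
step 0: pivot -7 → sign −
step 1: pivot 60/7 → sign +
step 2: pivot 6/5 → sign +
step 3: row/col 3 already zero → sign 0
signature = (2, 1, 1)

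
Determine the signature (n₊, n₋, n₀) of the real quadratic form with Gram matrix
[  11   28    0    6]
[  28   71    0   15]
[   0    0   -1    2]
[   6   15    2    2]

step 0: pivot 11 → sign +
step 1: pivot -3/11 → sign −
step 2: pivot -1 → sign −
step 3: pivot 3 → sign +
signature = (2, 2, 0)

Answer: (2, 2, 0)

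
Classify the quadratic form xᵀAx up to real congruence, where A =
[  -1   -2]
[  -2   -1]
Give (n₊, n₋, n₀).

Answer: (1, 1, 0)

Derivation:
step 0: pivot -1 → sign −
step 1: pivot 3 → sign +
signature = (1, 1, 0)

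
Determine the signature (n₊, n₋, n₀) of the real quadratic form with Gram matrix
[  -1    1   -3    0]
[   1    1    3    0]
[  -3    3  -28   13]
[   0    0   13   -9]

step 0: pivot -1 → sign −
step 1: pivot 2 → sign +
step 2: pivot -19 → sign −
step 3: pivot -2/19 → sign −
signature = (1, 3, 0)

Answer: (1, 3, 0)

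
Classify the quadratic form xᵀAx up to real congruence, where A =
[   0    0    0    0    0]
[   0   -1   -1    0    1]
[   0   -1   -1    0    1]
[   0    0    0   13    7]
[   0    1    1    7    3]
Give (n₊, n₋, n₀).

step 0: pivot -1 → sign −
step 1: pivot 13 → sign +
step 2: pivot 3/13 → sign +
step 3: row/col 3 already zero → sign 0
step 4: row/col 4 already zero → sign 0
signature = (2, 1, 2)

Answer: (2, 1, 2)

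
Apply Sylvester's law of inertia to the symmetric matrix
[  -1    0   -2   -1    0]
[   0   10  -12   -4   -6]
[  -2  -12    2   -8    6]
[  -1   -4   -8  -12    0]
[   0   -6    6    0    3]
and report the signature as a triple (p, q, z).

Answer: (2, 3, 0)

Derivation:
step 0: pivot -1 → sign −
step 1: pivot 10 → sign +
step 2: pivot -42/5 → sign −
step 3: pivot 9/7 → sign +
step 4: pivot -1 → sign −
signature = (2, 3, 0)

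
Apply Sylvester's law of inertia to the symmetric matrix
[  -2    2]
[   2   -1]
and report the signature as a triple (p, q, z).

Answer: (1, 1, 0)

Derivation:
step 0: pivot -2 → sign −
step 1: pivot 1 → sign +
signature = (1, 1, 0)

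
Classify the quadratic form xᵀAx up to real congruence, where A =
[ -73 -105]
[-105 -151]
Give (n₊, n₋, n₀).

step 0: pivot -73 → sign −
step 1: pivot 2/73 → sign +
signature = (1, 1, 0)

Answer: (1, 1, 0)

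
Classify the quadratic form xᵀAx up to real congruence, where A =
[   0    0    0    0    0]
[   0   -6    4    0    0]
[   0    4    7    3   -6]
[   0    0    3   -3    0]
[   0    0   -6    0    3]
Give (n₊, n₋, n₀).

Answer: (2, 2, 1)

Derivation:
step 0: pivot -6 → sign −
step 1: pivot 29/3 → sign +
step 2: pivot -114/29 → sign −
step 3: pivot 3/19 → sign +
step 4: row/col 4 already zero → sign 0
signature = (2, 2, 1)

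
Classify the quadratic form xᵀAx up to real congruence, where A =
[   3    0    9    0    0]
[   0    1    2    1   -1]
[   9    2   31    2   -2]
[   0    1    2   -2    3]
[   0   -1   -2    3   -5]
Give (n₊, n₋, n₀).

Answer: (2, 2, 1)

Derivation:
step 0: pivot 3 → sign +
step 1: pivot 1 → sign +
step 2: pivot -3 → sign −
step 3: pivot -2/3 → sign −
step 4: row/col 4 already zero → sign 0
signature = (2, 2, 1)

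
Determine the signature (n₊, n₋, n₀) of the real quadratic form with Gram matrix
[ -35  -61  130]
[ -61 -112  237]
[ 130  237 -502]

Answer: (0, 3, 0)

Derivation:
step 0: pivot -35 → sign −
step 1: pivot -199/35 → sign −
step 2: pivot -3/199 → sign −
signature = (0, 3, 0)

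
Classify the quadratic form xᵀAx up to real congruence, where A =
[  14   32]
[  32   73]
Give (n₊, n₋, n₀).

step 0: pivot 14 → sign +
step 1: pivot -1/7 → sign −
signature = (1, 1, 0)

Answer: (1, 1, 0)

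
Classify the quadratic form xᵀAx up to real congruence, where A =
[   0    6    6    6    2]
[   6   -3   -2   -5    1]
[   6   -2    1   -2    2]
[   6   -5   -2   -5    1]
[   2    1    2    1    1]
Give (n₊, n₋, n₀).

Answer: (2, 2, 1)

Derivation:
step 0: pivot -3 → sign −
step 1: pivot 12 → sign +
step 2: pivot 2 → sign +
step 3: pivot -2/9 → sign −
step 4: row/col 4 already zero → sign 0
signature = (2, 2, 1)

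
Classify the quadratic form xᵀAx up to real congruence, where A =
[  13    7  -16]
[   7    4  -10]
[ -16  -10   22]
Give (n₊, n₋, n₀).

Answer: (2, 1, 0)

Derivation:
step 0: pivot 13 → sign +
step 1: pivot 3/13 → sign +
step 2: pivot -6 → sign −
signature = (2, 1, 0)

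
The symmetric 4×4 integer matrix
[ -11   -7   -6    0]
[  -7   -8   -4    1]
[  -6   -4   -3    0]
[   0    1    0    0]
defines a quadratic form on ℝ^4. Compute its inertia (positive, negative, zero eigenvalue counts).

step 0: pivot -11 → sign −
step 1: pivot -39/11 → sign −
step 2: pivot 11/39 → sign +
step 3: pivot 3/11 → sign +
signature = (2, 2, 0)

Answer: (2, 2, 0)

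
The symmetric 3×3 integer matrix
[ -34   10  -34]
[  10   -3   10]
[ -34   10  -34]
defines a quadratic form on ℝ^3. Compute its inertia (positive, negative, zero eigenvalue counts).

Answer: (0, 2, 1)

Derivation:
step 0: pivot -34 → sign −
step 1: pivot -1/17 → sign −
step 2: row/col 2 already zero → sign 0
signature = (0, 2, 1)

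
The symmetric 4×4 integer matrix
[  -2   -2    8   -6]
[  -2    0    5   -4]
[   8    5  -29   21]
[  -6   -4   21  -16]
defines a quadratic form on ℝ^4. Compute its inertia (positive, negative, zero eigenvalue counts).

step 0: pivot -2 → sign −
step 1: pivot 2 → sign +
step 2: pivot -3/2 → sign −
step 3: row/col 3 already zero → sign 0
signature = (1, 2, 1)

Answer: (1, 2, 1)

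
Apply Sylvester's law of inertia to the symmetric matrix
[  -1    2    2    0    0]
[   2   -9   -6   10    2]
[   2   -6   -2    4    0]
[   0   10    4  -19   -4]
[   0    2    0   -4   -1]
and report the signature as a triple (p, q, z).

step 0: pivot -1 → sign −
step 1: pivot -5 → sign −
step 2: pivot 14/5 → sign +
step 3: pivot 1 → sign +
step 4: pivot -3/7 → sign −
signature = (2, 3, 0)

Answer: (2, 3, 0)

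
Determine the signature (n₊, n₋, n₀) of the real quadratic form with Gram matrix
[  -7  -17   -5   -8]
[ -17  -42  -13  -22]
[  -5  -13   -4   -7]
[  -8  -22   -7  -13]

Answer: (1, 2, 1)

Derivation:
step 0: pivot -7 → sign −
step 1: pivot -5/7 → sign −
step 2: pivot 3/5 → sign +
step 3: row/col 3 already zero → sign 0
signature = (1, 2, 1)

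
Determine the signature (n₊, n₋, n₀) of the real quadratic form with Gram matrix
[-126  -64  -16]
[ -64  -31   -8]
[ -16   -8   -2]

Answer: (2, 1, 0)

Derivation:
step 0: pivot -126 → sign −
step 1: pivot 95/63 → sign +
step 2: pivot 2/95 → sign +
signature = (2, 1, 0)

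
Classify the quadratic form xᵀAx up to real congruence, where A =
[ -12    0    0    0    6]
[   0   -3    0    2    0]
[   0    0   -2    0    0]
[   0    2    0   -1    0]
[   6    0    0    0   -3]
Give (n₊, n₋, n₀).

step 0: pivot -12 → sign −
step 1: pivot -3 → sign −
step 2: pivot -2 → sign −
step 3: pivot 1/3 → sign +
step 4: row/col 4 already zero → sign 0
signature = (1, 3, 1)

Answer: (1, 3, 1)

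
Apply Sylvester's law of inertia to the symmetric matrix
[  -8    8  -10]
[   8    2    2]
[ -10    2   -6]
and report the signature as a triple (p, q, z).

step 0: pivot -8 → sign −
step 1: pivot 10 → sign +
step 2: pivot 1/10 → sign +
signature = (2, 1, 0)

Answer: (2, 1, 0)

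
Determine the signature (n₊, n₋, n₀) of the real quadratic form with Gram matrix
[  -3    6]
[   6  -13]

Answer: (0, 2, 0)

Derivation:
step 0: pivot -3 → sign −
step 1: pivot -1 → sign −
signature = (0, 2, 0)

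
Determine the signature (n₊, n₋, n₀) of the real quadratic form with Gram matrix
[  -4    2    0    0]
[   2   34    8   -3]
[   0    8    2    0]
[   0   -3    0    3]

step 0: pivot -4 → sign −
step 1: pivot 35 → sign +
step 2: pivot 6/35 → sign +
step 3: row/col 3 already zero → sign 0
signature = (2, 1, 1)

Answer: (2, 1, 1)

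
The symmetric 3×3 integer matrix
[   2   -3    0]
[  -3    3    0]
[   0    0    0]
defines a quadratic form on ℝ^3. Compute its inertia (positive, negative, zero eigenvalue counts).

Answer: (1, 1, 1)

Derivation:
step 0: pivot 2 → sign +
step 1: pivot -3/2 → sign −
step 2: row/col 2 already zero → sign 0
signature = (1, 1, 1)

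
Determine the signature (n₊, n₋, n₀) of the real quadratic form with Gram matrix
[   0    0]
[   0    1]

Answer: (1, 0, 1)

Derivation:
step 0: pivot 1 → sign +
step 1: row/col 1 already zero → sign 0
signature = (1, 0, 1)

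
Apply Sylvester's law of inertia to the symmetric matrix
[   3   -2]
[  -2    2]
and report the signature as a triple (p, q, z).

Answer: (2, 0, 0)

Derivation:
step 0: pivot 3 → sign +
step 1: pivot 2/3 → sign +
signature = (2, 0, 0)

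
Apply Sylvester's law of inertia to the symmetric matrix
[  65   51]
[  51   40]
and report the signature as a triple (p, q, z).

step 0: pivot 65 → sign +
step 1: pivot -1/65 → sign −
signature = (1, 1, 0)

Answer: (1, 1, 0)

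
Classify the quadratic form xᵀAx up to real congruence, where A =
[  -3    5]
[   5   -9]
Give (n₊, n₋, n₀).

step 0: pivot -3 → sign −
step 1: pivot -2/3 → sign −
signature = (0, 2, 0)

Answer: (0, 2, 0)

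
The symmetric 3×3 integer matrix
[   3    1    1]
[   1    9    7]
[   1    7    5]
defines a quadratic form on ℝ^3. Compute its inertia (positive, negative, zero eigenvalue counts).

Answer: (2, 1, 0)

Derivation:
step 0: pivot 3 → sign +
step 1: pivot 26/3 → sign +
step 2: pivot -6/13 → sign −
signature = (2, 1, 0)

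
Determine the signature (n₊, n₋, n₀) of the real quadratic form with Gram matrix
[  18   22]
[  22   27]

Answer: (2, 0, 0)

Derivation:
step 0: pivot 18 → sign +
step 1: pivot 1/9 → sign +
signature = (2, 0, 0)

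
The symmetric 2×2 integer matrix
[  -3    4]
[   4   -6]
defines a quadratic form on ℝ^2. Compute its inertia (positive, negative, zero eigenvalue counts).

Answer: (0, 2, 0)

Derivation:
step 0: pivot -3 → sign −
step 1: pivot -2/3 → sign −
signature = (0, 2, 0)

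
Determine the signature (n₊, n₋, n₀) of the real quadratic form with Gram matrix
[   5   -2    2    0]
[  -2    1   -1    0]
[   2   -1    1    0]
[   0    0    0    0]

Answer: (2, 0, 2)

Derivation:
step 0: pivot 5 → sign +
step 1: pivot 1/5 → sign +
step 2: row/col 2 already zero → sign 0
step 3: row/col 3 already zero → sign 0
signature = (2, 0, 2)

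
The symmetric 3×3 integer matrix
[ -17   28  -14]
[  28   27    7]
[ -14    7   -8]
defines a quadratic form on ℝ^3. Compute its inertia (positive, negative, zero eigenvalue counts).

Answer: (2, 1, 0)

Derivation:
step 0: pivot -17 → sign −
step 1: pivot 1243/17 → sign +
step 2: pivot 3/1243 → sign +
signature = (2, 1, 0)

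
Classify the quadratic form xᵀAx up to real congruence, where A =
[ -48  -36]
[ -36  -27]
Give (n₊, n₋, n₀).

Answer: (0, 1, 1)

Derivation:
step 0: pivot -48 → sign −
step 1: row/col 1 already zero → sign 0
signature = (0, 1, 1)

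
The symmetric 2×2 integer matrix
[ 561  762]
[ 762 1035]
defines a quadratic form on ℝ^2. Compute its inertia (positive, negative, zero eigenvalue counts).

Answer: (1, 1, 0)

Derivation:
step 0: pivot 561 → sign +
step 1: pivot -3/187 → sign −
signature = (1, 1, 0)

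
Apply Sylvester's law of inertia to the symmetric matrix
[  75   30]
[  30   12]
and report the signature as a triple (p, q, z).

Answer: (1, 0, 1)

Derivation:
step 0: pivot 75 → sign +
step 1: row/col 1 already zero → sign 0
signature = (1, 0, 1)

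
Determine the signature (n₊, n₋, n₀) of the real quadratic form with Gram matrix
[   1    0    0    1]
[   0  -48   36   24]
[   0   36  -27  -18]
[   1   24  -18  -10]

Answer: (2, 1, 1)

Derivation:
step 0: pivot 1 → sign +
step 1: pivot -48 → sign −
step 2: pivot 1 → sign +
step 3: row/col 3 already zero → sign 0
signature = (2, 1, 1)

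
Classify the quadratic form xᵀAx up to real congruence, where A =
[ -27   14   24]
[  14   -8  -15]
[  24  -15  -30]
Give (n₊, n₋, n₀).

step 0: pivot -27 → sign −
step 1: pivot -20/27 → sign −
step 2: pivot 3/20 → sign +
signature = (1, 2, 0)

Answer: (1, 2, 0)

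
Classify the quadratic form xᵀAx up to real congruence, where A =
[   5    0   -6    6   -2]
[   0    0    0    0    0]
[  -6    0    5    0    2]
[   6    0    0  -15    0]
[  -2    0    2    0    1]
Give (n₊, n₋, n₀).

step 0: pivot 5 → sign +
step 1: pivot -11/5 → sign −
step 2: pivot 15/11 → sign +
step 3: pivot -3/5 → sign −
step 4: row/col 4 already zero → sign 0
signature = (2, 2, 1)

Answer: (2, 2, 1)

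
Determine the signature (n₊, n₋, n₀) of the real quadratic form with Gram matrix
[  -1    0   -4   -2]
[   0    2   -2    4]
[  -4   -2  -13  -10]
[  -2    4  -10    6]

Answer: (2, 2, 0)

Derivation:
step 0: pivot -1 → sign −
step 1: pivot 2 → sign +
step 2: pivot 1 → sign +
step 3: pivot -2 → sign −
signature = (2, 2, 0)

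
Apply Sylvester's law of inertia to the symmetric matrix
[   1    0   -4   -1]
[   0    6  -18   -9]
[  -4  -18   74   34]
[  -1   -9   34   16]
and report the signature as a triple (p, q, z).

step 0: pivot 1 → sign +
step 1: pivot 6 → sign +
step 2: pivot 4 → sign +
step 3: pivot -3/4 → sign −
signature = (3, 1, 0)

Answer: (3, 1, 0)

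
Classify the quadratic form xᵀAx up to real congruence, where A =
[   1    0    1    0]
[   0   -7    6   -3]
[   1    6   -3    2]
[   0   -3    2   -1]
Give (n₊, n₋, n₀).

step 0: pivot 1 → sign +
step 1: pivot -7 → sign −
step 2: pivot 8/7 → sign +
step 3: row/col 3 already zero → sign 0
signature = (2, 1, 1)

Answer: (2, 1, 1)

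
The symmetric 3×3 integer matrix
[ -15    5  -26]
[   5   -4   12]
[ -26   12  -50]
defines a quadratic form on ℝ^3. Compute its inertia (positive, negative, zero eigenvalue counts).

step 0: pivot -15 → sign −
step 1: pivot -7/3 → sign −
step 2: pivot -6/35 → sign −
signature = (0, 3, 0)

Answer: (0, 3, 0)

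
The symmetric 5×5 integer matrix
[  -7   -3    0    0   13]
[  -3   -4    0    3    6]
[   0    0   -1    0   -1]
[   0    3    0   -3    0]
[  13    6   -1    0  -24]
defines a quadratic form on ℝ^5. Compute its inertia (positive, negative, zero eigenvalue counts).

step 0: pivot -7 → sign −
step 1: pivot -19/7 → sign −
step 2: pivot -1 → sign −
step 3: pivot 6/19 → sign +
step 4: pivot 1/2 → sign +
signature = (2, 3, 0)

Answer: (2, 3, 0)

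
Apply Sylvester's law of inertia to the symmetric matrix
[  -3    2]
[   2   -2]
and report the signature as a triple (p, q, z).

step 0: pivot -3 → sign −
step 1: pivot -2/3 → sign −
signature = (0, 2, 0)

Answer: (0, 2, 0)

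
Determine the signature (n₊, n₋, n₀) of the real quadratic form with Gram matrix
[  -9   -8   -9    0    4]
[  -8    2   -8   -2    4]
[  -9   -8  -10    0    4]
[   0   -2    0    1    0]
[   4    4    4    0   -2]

Answer: (2, 3, 0)

Derivation:
step 0: pivot -9 → sign −
step 1: pivot 82/9 → sign +
step 2: pivot -1 → sign −
step 3: pivot 23/41 → sign +
step 4: pivot -6/23 → sign −
signature = (2, 3, 0)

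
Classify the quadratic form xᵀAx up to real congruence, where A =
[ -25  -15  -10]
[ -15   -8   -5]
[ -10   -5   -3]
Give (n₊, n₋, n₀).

step 0: pivot -25 → sign −
step 1: pivot 1 → sign +
step 2: row/col 2 already zero → sign 0
signature = (1, 1, 1)

Answer: (1, 1, 1)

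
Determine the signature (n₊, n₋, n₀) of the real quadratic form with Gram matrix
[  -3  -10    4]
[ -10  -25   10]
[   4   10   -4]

Answer: (1, 1, 1)

Derivation:
step 0: pivot -3 → sign −
step 1: pivot 25/3 → sign +
step 2: row/col 2 already zero → sign 0
signature = (1, 1, 1)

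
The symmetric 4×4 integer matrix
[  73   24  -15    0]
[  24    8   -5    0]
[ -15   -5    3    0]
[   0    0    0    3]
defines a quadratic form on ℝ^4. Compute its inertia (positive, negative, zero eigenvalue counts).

Answer: (3, 1, 0)

Derivation:
step 0: pivot 73 → sign +
step 1: pivot 8/73 → sign +
step 2: pivot -1/8 → sign −
step 3: pivot 3 → sign +
signature = (3, 1, 0)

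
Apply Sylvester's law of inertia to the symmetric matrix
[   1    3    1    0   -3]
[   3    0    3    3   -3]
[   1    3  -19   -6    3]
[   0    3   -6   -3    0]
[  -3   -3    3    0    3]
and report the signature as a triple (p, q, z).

step 0: pivot 1 → sign +
step 1: pivot -9 → sign −
step 2: pivot -20 → sign −
step 3: pivot -1/5 → sign −
step 4: row/col 4 already zero → sign 0
signature = (1, 3, 1)

Answer: (1, 3, 1)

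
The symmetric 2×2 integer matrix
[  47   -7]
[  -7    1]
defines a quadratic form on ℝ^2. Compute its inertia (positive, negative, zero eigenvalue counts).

step 0: pivot 47 → sign +
step 1: pivot -2/47 → sign −
signature = (1, 1, 0)

Answer: (1, 1, 0)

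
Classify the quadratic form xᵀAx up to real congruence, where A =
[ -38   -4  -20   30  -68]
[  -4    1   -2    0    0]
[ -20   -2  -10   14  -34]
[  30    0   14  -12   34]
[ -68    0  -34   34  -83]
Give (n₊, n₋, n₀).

step 0: pivot -38 → sign −
step 1: pivot 27/19 → sign +
step 2: pivot 14/27 → sign +
step 3: pivot -3/7 → sign −
step 4: row/col 4 already zero → sign 0
signature = (2, 2, 1)

Answer: (2, 2, 1)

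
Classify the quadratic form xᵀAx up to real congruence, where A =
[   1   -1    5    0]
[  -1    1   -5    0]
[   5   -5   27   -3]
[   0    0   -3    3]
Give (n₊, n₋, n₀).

Answer: (2, 1, 1)

Derivation:
step 0: pivot 1 → sign +
step 1: pivot 2 → sign +
step 2: pivot -3/2 → sign −
step 3: row/col 3 already zero → sign 0
signature = (2, 1, 1)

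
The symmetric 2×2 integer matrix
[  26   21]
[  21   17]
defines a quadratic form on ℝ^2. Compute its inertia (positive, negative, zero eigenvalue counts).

Answer: (2, 0, 0)

Derivation:
step 0: pivot 26 → sign +
step 1: pivot 1/26 → sign +
signature = (2, 0, 0)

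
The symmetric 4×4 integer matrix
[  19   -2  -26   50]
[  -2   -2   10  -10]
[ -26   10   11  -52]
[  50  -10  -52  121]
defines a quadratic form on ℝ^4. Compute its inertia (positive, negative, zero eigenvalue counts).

step 0: pivot 19 → sign +
step 1: pivot -42/19 → sign −
step 2: pivot -5/7 → sign −
step 3: pivot 3/5 → sign +
signature = (2, 2, 0)

Answer: (2, 2, 0)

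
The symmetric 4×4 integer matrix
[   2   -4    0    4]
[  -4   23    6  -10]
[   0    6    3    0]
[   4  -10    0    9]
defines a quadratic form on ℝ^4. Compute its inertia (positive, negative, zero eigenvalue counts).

step 0: pivot 2 → sign +
step 1: pivot 15 → sign +
step 2: pivot 3/5 → sign +
step 3: pivot -1/3 → sign −
signature = (3, 1, 0)

Answer: (3, 1, 0)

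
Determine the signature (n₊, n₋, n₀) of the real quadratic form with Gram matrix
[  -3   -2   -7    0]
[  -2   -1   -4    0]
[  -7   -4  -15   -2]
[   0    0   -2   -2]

step 0: pivot -3 → sign −
step 1: pivot 1/3 → sign +
step 2: pivot -2 → sign −
step 3: pivot 2 → sign +
signature = (2, 2, 0)

Answer: (2, 2, 0)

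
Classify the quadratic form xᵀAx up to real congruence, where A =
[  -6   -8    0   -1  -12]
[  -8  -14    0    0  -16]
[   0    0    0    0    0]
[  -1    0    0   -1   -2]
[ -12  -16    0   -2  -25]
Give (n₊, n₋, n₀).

Answer: (0, 4, 1)

Derivation:
step 0: pivot -6 → sign −
step 1: pivot -10/3 → sign −
step 2: pivot -3/10 → sign −
step 3: pivot -1 → sign −
step 4: row/col 4 already zero → sign 0
signature = (0, 4, 1)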